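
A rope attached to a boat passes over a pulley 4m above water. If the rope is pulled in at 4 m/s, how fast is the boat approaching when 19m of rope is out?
76√345/345 ≈ 4.092 m/s

rope² = x² + 4²
x = √(19² - 4²) = √345
dx/dt = (rope/x) · d(rope)/dt = (19/√345) · (-4) = -76√345/345 m/s
The boat approaches at 76√345/345 ≈ 4.092 m/s.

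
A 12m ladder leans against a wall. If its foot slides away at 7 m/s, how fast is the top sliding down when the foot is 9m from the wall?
3√7 ≈ 7.937 m/s

x² + y² = 12²
2x·dx/dt + 2y·dy/dt = 0
dy/dt = -x/y · dx/dt = -9/(3√7) · 7 = -3√7 m/s
The top is descending at 3√7 ≈ 7.937 m/s.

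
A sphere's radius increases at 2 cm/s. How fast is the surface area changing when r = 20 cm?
320π cm²/s

S = 4πr²
dS/dt = dS/dr · dr/dt = 8πr · 2
At r = 20: dS/dt = 320π cm²/s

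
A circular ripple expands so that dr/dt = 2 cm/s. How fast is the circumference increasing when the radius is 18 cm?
4π cm/s

C = 2πr
dC/dt = 2π · dr/dt = 2π · 2 = 4π cm/s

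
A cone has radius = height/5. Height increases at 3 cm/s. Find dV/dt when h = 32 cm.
3072π/25 cm³/s

V = (1/3)π(h/5)²h = πh³/75
dV/dt = πh²/25 · 3
At h = 32: dV/dt = 3072π/25 cm³/s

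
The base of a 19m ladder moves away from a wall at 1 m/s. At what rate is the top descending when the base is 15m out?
15√34/68 ≈ 1.286 m/s

x² + y² = 19²
2x·dx/dt + 2y·dy/dt = 0
dy/dt = -x/y · dx/dt = -15/(2√34) · 1 = -15√34/68 m/s
The top is descending at 15√34/68 ≈ 1.286 m/s.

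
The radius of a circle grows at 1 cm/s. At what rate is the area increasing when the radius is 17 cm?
34π cm²/s

A = πr²
dA/dt = 2πr · dr/dt = 2π(17)(1) = 34π cm²/s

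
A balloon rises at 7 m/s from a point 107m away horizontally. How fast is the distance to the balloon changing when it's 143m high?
1001√31898/31898 ≈ 5.605 m/s

z² = 107² + y²
z = √(107² + 143²) = √31898
dz/dt = y/z · dy/dt = 143/√31898 · 7 = 1001√31898/31898 ≈ 5.605 m/s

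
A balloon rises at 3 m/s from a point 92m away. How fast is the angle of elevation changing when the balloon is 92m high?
0.016304 rad/s

tan(θ) = y/92
sec²(θ) · dθ/dt = (1/92) · dy/dt
dθ/dt = cos²(θ)/92 · 3 = 92/(92² + 92²) · 3
dθ/dt = 0.016304 rad/s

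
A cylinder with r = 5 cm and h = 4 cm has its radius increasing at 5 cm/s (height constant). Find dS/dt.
140π cm²/s

S = 2πrh + 2πr² (lateral + bases)
dS/dt = (2πh + 4πr)·dr/dt = (2π·4 + 4π·5)·5
= 140π cm²/s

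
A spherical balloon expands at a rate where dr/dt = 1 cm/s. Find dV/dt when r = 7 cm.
196π cm³/s

V = (4/3)πr³
dV/dt = dV/dr · dr/dt = 4πr² · 1
At r = 7: dV/dt = 196π cm³/s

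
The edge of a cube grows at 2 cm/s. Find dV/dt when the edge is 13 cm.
1014 cm³/s

V = s³
dV/dt = 3s² · ds/dt = 3·13²·2 = 1014 cm³/s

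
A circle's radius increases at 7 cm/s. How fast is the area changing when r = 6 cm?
84π cm²/s

A = πr²
dA/dt = 2πr · dr/dt = 2π(6)(7) = 84π cm²/s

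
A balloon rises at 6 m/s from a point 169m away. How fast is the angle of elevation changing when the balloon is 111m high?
0.024803 rad/s

tan(θ) = y/169
sec²(θ) · dθ/dt = (1/169) · dy/dt
dθ/dt = cos²(θ)/169 · 6 = 169/(169² + 111²) · 6
dθ/dt = 0.024803 rad/s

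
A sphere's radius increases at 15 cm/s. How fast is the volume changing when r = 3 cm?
540π cm³/s

V = (4/3)πr³
dV/dt = dV/dr · dr/dt = 4πr² · 15
At r = 3: dV/dt = 540π cm³/s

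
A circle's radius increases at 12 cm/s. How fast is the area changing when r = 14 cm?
336π cm²/s

A = πr²
dA/dt = 2πr · dr/dt = 2π(14)(12) = 336π cm²/s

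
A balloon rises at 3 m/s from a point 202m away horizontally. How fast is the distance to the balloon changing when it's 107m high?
321√52253/52253 ≈ 1.404 m/s

z² = 202² + y²
z = √(202² + 107²) = √52253
dz/dt = y/z · dy/dt = 107/√52253 · 3 = 321√52253/52253 ≈ 1.404 m/s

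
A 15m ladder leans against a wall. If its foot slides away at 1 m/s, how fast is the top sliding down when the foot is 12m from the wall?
4/3 ≈ 1.333 m/s

x² + y² = 15²
2x·dx/dt + 2y·dy/dt = 0
dy/dt = -x/y · dx/dt = -12/9 · 1 = -4/3 m/s
The top is descending at 4/3 ≈ 1.333 m/s.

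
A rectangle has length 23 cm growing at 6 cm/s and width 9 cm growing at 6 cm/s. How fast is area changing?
192 cm²/s

A = lw
dA/dt = w·dl/dt + l·dw/dt = 9·6 + 23·6 = 192 cm²/s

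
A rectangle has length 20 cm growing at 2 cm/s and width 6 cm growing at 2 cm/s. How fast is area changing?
52 cm²/s

A = lw
dA/dt = w·dl/dt + l·dw/dt = 6·2 + 20·2 = 52 cm²/s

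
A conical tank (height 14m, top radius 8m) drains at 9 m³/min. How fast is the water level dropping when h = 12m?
49/(256π) ≈ 0.06093 m/min

r/h = 8/14, so r = (4/7)h
V = (1/3)πr²h = (1/3)π((4/7)h)²h = (16/147)πh³
dV/dh = (16/49)πh²
dh/dt = (dV/dt)/(dV/dh) = -9/((16/49)π·12²) = -49/(256π) m/min
The level is dropping at 49/(256π) ≈ 0.06093 m/min.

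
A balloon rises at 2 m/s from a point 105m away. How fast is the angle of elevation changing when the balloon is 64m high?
0.013888 rad/s

tan(θ) = y/105
sec²(θ) · dθ/dt = (1/105) · dy/dt
dθ/dt = cos²(θ)/105 · 2 = 105/(105² + 64²) · 2
dθ/dt = 0.013888 rad/s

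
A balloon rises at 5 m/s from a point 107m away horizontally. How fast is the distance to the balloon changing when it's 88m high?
440√19193/19193 ≈ 3.176 m/s

z² = 107² + y²
z = √(107² + 88²) = √19193
dz/dt = y/z · dy/dt = 88/√19193 · 5 = 440√19193/19193 ≈ 3.176 m/s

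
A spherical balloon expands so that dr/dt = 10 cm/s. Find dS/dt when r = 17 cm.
1360π cm²/s

S = 4πr²
dS/dt = dS/dr · dr/dt = 8πr · 10
At r = 17: dS/dt = 1360π cm²/s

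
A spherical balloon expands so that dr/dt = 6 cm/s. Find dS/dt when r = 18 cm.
864π cm²/s

S = 4πr²
dS/dt = dS/dr · dr/dt = 8πr · 6
At r = 18: dS/dt = 864π cm²/s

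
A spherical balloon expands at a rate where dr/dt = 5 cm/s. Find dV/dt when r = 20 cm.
8000π cm³/s

V = (4/3)πr³
dV/dt = dV/dr · dr/dt = 4πr² · 5
At r = 20: dV/dt = 8000π cm³/s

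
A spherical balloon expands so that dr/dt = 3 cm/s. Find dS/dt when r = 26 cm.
624π cm²/s

S = 4πr²
dS/dt = dS/dr · dr/dt = 8πr · 3
At r = 26: dS/dt = 624π cm²/s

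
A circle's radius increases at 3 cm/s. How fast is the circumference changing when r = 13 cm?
6π cm/s

C = 2πr
dC/dt = 2π · dr/dt = 2π · 3 = 6π cm/s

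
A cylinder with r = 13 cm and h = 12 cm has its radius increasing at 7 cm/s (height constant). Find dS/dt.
532π cm²/s

S = 2πrh + 2πr² (lateral + bases)
dS/dt = (2πh + 4πr)·dr/dt = (2π·12 + 4π·13)·7
= 532π cm²/s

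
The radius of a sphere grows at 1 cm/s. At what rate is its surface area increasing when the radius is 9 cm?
72π cm²/s

S = 4πr²
dS/dt = dS/dr · dr/dt = 8πr · 1
At r = 9: dS/dt = 72π cm²/s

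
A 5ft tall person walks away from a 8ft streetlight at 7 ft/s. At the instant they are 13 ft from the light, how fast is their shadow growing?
35/3 ft/s

By similar triangles: 8/(x+s) = 5/s
Solving: s = 5x/3
ds/dt = 5/3 · dx/dt = 5/3 · 7 = 35/3 ft/s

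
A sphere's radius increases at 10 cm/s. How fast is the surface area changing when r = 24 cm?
1920π cm²/s

S = 4πr²
dS/dt = dS/dr · dr/dt = 8πr · 10
At r = 24: dS/dt = 1920π cm²/s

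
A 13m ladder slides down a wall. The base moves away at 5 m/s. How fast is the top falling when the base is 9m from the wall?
45√22/44 ≈ 4.797 m/s

x² + y² = 13²
2x·dx/dt + 2y·dy/dt = 0
dy/dt = -x/y · dx/dt = -9/(2√22) · 5 = -45√22/44 m/s
The top is descending at 45√22/44 ≈ 4.797 m/s.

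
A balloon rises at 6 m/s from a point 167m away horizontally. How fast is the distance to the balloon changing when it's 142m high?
852√48053/48053 ≈ 3.887 m/s

z² = 167² + y²
z = √(167² + 142²) = √48053
dz/dt = y/z · dy/dt = 142/√48053 · 6 = 852√48053/48053 ≈ 3.887 m/s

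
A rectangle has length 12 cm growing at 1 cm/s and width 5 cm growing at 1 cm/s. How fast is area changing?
17 cm²/s

A = lw
dA/dt = w·dl/dt + l·dw/dt = 5·1 + 12·1 = 17 cm²/s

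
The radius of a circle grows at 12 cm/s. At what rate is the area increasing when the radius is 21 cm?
504π cm²/s

A = πr²
dA/dt = 2πr · dr/dt = 2π(21)(12) = 504π cm²/s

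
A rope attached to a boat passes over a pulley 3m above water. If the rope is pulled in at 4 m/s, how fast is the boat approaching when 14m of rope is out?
56√187/187 ≈ 4.095 m/s

rope² = x² + 3²
x = √(14² - 3²) = √187
dx/dt = (rope/x) · d(rope)/dt = (14/√187) · (-4) = -56√187/187 m/s
The boat approaches at 56√187/187 ≈ 4.095 m/s.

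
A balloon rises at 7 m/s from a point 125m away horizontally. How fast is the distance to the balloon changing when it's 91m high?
637√23906/23906 ≈ 4.12 m/s

z² = 125² + y²
z = √(125² + 91²) = √23906
dz/dt = y/z · dy/dt = 91/√23906 · 7 = 637√23906/23906 ≈ 4.12 m/s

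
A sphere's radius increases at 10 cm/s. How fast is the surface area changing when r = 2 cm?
160π cm²/s

S = 4πr²
dS/dt = dS/dr · dr/dt = 8πr · 10
At r = 2: dS/dt = 160π cm²/s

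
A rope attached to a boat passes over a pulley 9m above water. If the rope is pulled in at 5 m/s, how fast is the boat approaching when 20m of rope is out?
100√319/319 ≈ 5.599 m/s

rope² = x² + 9²
x = √(20² - 9²) = √319
dx/dt = (rope/x) · d(rope)/dt = (20/√319) · (-5) = -100√319/319 m/s
The boat approaches at 100√319/319 ≈ 5.599 m/s.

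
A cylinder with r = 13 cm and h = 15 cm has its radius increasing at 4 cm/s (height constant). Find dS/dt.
328π cm²/s

S = 2πrh + 2πr² (lateral + bases)
dS/dt = (2πh + 4πr)·dr/dt = (2π·15 + 4π·13)·4
= 328π cm²/s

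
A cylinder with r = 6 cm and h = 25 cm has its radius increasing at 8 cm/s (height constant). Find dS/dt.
592π cm²/s

S = 2πrh + 2πr² (lateral + bases)
dS/dt = (2πh + 4πr)·dr/dt = (2π·25 + 4π·6)·8
= 592π cm²/s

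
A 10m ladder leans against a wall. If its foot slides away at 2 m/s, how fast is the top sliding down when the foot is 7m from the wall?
14√51/51 ≈ 1.96 m/s

x² + y² = 10²
2x·dx/dt + 2y·dy/dt = 0
dy/dt = -x/y · dx/dt = -7/√51 · 2 = -14√51/51 m/s
The top is descending at 14√51/51 ≈ 1.96 m/s.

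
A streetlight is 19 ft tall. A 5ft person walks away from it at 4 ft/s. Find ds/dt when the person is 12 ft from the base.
10/7 ft/s

By similar triangles: 19/(x+s) = 5/s
Solving: s = 5x/14
ds/dt = 5/14 · dx/dt = 5/14 · 4 = 10/7 ft/s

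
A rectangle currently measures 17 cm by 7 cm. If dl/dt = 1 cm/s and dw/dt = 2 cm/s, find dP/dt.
6 cm/s

P = 2(l + w)
dP/dt = 2(dl/dt + dw/dt) = 2(1 + 2) = 6 cm/s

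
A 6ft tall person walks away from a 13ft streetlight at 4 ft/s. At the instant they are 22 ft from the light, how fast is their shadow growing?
24/7 ft/s

By similar triangles: 13/(x+s) = 6/s
Solving: s = 6x/7
ds/dt = 6/7 · dx/dt = 6/7 · 4 = 24/7 ft/s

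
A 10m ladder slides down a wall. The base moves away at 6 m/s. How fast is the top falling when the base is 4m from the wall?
4√21/7 ≈ 2.619 m/s

x² + y² = 10²
2x·dx/dt + 2y·dy/dt = 0
dy/dt = -x/y · dx/dt = -4/(2√21) · 6 = -4√21/7 m/s
The top is descending at 4√21/7 ≈ 2.619 m/s.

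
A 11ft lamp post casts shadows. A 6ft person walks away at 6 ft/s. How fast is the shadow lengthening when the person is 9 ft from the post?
36/5 ft/s

By similar triangles: 11/(x+s) = 6/s
Solving: s = 6x/5
ds/dt = 6/5 · dx/dt = 6/5 · 6 = 36/5 ft/s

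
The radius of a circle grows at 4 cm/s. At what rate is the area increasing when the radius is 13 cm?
104π cm²/s

A = πr²
dA/dt = 2πr · dr/dt = 2π(13)(4) = 104π cm²/s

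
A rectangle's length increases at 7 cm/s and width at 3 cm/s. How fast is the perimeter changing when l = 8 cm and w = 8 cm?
20 cm/s

P = 2(l + w)
dP/dt = 2(dl/dt + dw/dt) = 2(7 + 3) = 20 cm/s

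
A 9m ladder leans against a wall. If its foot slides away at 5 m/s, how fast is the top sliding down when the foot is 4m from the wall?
4√65/13 ≈ 2.481 m/s

x² + y² = 9²
2x·dx/dt + 2y·dy/dt = 0
dy/dt = -x/y · dx/dt = -4/√65 · 5 = -4√65/13 m/s
The top is descending at 4√65/13 ≈ 2.481 m/s.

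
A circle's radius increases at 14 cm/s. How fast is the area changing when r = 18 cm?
504π cm²/s

A = πr²
dA/dt = 2πr · dr/dt = 2π(18)(14) = 504π cm²/s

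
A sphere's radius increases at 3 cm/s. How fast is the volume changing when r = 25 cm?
7500π cm³/s

V = (4/3)πr³
dV/dt = dV/dr · dr/dt = 4πr² · 3
At r = 25: dV/dt = 7500π cm³/s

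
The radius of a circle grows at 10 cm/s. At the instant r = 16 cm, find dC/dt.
20π cm/s

C = 2πr
dC/dt = 2π · dr/dt = 2π · 10 = 20π cm/s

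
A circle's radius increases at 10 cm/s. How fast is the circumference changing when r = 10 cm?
20π cm/s

C = 2πr
dC/dt = 2π · dr/dt = 2π · 10 = 20π cm/s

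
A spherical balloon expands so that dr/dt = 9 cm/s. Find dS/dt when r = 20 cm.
1440π cm²/s

S = 4πr²
dS/dt = dS/dr · dr/dt = 8πr · 9
At r = 20: dS/dt = 1440π cm²/s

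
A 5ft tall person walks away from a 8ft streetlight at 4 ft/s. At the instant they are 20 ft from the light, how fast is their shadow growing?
20/3 ft/s

By similar triangles: 8/(x+s) = 5/s
Solving: s = 5x/3
ds/dt = 5/3 · dx/dt = 5/3 · 4 = 20/3 ft/s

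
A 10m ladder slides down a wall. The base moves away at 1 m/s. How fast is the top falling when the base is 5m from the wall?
√3/3 ≈ 0.5774 m/s

x² + y² = 10²
2x·dx/dt + 2y·dy/dt = 0
dy/dt = -x/y · dx/dt = -5/(5√3) · 1 = -√3/3 m/s
The top is descending at √3/3 ≈ 0.5774 m/s.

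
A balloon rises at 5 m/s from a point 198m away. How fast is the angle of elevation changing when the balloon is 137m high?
0.017077 rad/s

tan(θ) = y/198
sec²(θ) · dθ/dt = (1/198) · dy/dt
dθ/dt = cos²(θ)/198 · 5 = 198/(198² + 137²) · 5
dθ/dt = 0.017077 rad/s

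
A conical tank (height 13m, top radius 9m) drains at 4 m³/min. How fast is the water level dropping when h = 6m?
169/(729π) ≈ 0.07379 m/min

r/h = 9/13, so r = (9/13)h
V = (1/3)πr²h = (1/3)π((9/13)h)²h = (27/169)πh³
dV/dh = (81/169)πh²
dh/dt = (dV/dt)/(dV/dh) = -4/((81/169)π·6²) = -169/(729π) m/min
The level is dropping at 169/(729π) ≈ 0.07379 m/min.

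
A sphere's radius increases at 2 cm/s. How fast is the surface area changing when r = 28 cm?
448π cm²/s

S = 4πr²
dS/dt = dS/dr · dr/dt = 8πr · 2
At r = 28: dS/dt = 448π cm²/s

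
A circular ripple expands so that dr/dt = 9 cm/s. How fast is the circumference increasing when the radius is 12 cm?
18π cm/s

C = 2πr
dC/dt = 2π · dr/dt = 2π · 9 = 18π cm/s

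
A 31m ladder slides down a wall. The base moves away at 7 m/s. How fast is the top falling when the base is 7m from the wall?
49√57/228 ≈ 1.623 m/s

x² + y² = 31²
2x·dx/dt + 2y·dy/dt = 0
dy/dt = -x/y · dx/dt = -7/(4√57) · 7 = -49√57/228 m/s
The top is descending at 49√57/228 ≈ 1.623 m/s.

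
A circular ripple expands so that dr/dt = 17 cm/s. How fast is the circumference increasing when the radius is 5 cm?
34π cm/s

C = 2πr
dC/dt = 2π · dr/dt = 2π · 17 = 34π cm/s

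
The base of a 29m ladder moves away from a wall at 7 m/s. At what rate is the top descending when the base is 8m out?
8√777/111 ≈ 2.009 m/s

x² + y² = 29²
2x·dx/dt + 2y·dy/dt = 0
dy/dt = -x/y · dx/dt = -8/√777 · 7 = -8√777/111 m/s
The top is descending at 8√777/111 ≈ 2.009 m/s.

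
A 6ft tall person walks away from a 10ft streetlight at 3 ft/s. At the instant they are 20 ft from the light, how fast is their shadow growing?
9/2 ft/s

By similar triangles: 10/(x+s) = 6/s
Solving: s = 6x/4
ds/dt = 6/4 · dx/dt = 3/2 · 3 = 9/2 ft/s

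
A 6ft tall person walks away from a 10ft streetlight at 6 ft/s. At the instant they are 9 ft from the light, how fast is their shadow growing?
9 ft/s

By similar triangles: 10/(x+s) = 6/s
Solving: s = 6x/4
ds/dt = 6/4 · dx/dt = 3/2 · 6 = 9 ft/s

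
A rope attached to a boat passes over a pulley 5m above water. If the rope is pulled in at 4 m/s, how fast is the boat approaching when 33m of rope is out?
33√266/133 ≈ 4.047 m/s

rope² = x² + 5²
x = √(33² - 5²) = 2√266
dx/dt = (rope/x) · d(rope)/dt = (33/(2√266)) · (-4) = -33√266/133 m/s
The boat approaches at 33√266/133 ≈ 4.047 m/s.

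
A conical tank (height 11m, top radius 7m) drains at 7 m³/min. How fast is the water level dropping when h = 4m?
121/(112π) ≈ 0.3439 m/min

r/h = 7/11, so r = (7/11)h
V = (1/3)πr²h = (1/3)π((7/11)h)²h = (49/363)πh³
dV/dh = (49/121)πh²
dh/dt = (dV/dt)/(dV/dh) = -7/((49/121)π·4²) = -121/(112π) m/min
The level is dropping at 121/(112π) ≈ 0.3439 m/min.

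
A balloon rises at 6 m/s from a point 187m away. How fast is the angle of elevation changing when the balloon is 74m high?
0.027741 rad/s

tan(θ) = y/187
sec²(θ) · dθ/dt = (1/187) · dy/dt
dθ/dt = cos²(θ)/187 · 6 = 187/(187² + 74²) · 6
dθ/dt = 0.027741 rad/s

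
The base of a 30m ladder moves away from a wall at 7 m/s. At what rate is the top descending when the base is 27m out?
63√19/19 ≈ 14.45 m/s

x² + y² = 30²
2x·dx/dt + 2y·dy/dt = 0
dy/dt = -x/y · dx/dt = -27/(3√19) · 7 = -63√19/19 m/s
The top is descending at 63√19/19 ≈ 14.45 m/s.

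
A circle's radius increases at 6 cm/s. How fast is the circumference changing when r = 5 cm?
12π cm/s

C = 2πr
dC/dt = 2π · dr/dt = 2π · 6 = 12π cm/s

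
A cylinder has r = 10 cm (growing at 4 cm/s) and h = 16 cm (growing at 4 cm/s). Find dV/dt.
1680π cm³/s

V = πr²h
dV/dt = 2πrh·dr/dt + πr²·dh/dt
= 2π(10)(16)(4) + π(10)²(4)
= 1680π cm³/s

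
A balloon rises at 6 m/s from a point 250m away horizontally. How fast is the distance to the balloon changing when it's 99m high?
594√72301/72301 ≈ 2.209 m/s

z² = 250² + y²
z = √(250² + 99²) = √72301
dz/dt = y/z · dy/dt = 99/√72301 · 6 = 594√72301/72301 ≈ 2.209 m/s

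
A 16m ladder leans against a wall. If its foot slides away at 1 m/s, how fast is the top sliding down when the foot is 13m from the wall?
13√87/87 ≈ 1.394 m/s

x² + y² = 16²
2x·dx/dt + 2y·dy/dt = 0
dy/dt = -x/y · dx/dt = -13/√87 · 1 = -13√87/87 m/s
The top is descending at 13√87/87 ≈ 1.394 m/s.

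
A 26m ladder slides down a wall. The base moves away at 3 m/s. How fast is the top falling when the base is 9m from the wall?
27√595/595 ≈ 1.107 m/s

x² + y² = 26²
2x·dx/dt + 2y·dy/dt = 0
dy/dt = -x/y · dx/dt = -9/√595 · 3 = -27√595/595 m/s
The top is descending at 27√595/595 ≈ 1.107 m/s.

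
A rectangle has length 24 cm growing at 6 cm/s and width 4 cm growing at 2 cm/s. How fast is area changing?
72 cm²/s

A = lw
dA/dt = w·dl/dt + l·dw/dt = 4·6 + 24·2 = 72 cm²/s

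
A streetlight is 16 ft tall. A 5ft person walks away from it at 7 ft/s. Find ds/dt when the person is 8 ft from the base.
35/11 ft/s

By similar triangles: 16/(x+s) = 5/s
Solving: s = 5x/11
ds/dt = 5/11 · dx/dt = 5/11 · 7 = 35/11 ft/s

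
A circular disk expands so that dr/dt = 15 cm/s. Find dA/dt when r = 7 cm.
210π cm²/s

A = πr²
dA/dt = 2πr · dr/dt = 2π(7)(15) = 210π cm²/s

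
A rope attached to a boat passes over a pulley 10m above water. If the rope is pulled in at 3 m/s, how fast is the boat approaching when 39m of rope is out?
117√29/203 ≈ 3.104 m/s

rope² = x² + 10²
x = √(39² - 10²) = 7√29
dx/dt = (rope/x) · d(rope)/dt = (39/(7√29)) · (-3) = -117√29/203 m/s
The boat approaches at 117√29/203 ≈ 3.104 m/s.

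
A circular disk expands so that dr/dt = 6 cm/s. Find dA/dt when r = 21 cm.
252π cm²/s

A = πr²
dA/dt = 2πr · dr/dt = 2π(21)(6) = 252π cm²/s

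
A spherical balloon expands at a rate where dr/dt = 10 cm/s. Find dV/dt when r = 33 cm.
43560π cm³/s

V = (4/3)πr³
dV/dt = dV/dr · dr/dt = 4πr² · 10
At r = 33: dV/dt = 43560π cm³/s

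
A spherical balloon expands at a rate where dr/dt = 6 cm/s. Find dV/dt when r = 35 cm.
29400π cm³/s

V = (4/3)πr³
dV/dt = dV/dr · dr/dt = 4πr² · 6
At r = 35: dV/dt = 29400π cm³/s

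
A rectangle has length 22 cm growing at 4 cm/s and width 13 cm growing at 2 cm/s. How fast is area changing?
96 cm²/s

A = lw
dA/dt = w·dl/dt + l·dw/dt = 13·4 + 22·2 = 96 cm²/s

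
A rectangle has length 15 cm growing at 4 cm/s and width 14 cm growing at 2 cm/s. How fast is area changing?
86 cm²/s

A = lw
dA/dt = w·dl/dt + l·dw/dt = 14·4 + 15·2 = 86 cm²/s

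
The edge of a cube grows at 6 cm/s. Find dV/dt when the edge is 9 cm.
1458 cm³/s

V = s³
dV/dt = 3s² · ds/dt = 3·9²·6 = 1458 cm³/s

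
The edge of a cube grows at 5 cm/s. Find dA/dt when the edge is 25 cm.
1500 cm²/s

A = 6s²
dA/dt = 12s · ds/dt = 12·25·5 = 1500 cm²/s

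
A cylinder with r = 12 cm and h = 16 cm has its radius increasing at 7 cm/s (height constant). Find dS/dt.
560π cm²/s

S = 2πrh + 2πr² (lateral + bases)
dS/dt = (2πh + 4πr)·dr/dt = (2π·16 + 4π·12)·7
= 560π cm²/s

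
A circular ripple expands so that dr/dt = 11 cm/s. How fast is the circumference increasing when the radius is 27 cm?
22π cm/s

C = 2πr
dC/dt = 2π · dr/dt = 2π · 11 = 22π cm/s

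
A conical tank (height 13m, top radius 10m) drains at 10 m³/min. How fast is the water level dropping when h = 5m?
169/(250π) ≈ 0.2152 m/min

r/h = 10/13, so r = (10/13)h
V = (1/3)πr²h = (1/3)π((10/13)h)²h = (100/507)πh³
dV/dh = (100/169)πh²
dh/dt = (dV/dt)/(dV/dh) = -10/((100/169)π·5²) = -169/(250π) m/min
The level is dropping at 169/(250π) ≈ 0.2152 m/min.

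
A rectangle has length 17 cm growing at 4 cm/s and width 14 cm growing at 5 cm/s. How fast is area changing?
141 cm²/s

A = lw
dA/dt = w·dl/dt + l·dw/dt = 14·4 + 17·5 = 141 cm²/s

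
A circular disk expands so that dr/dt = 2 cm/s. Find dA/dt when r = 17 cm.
68π cm²/s

A = πr²
dA/dt = 2πr · dr/dt = 2π(17)(2) = 68π cm²/s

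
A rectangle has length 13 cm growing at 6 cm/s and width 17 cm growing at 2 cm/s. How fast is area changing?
128 cm²/s

A = lw
dA/dt = w·dl/dt + l·dw/dt = 17·6 + 13·2 = 128 cm²/s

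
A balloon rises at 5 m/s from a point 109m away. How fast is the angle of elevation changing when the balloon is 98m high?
0.025367 rad/s

tan(θ) = y/109
sec²(θ) · dθ/dt = (1/109) · dy/dt
dθ/dt = cos²(θ)/109 · 5 = 109/(109² + 98²) · 5
dθ/dt = 0.025367 rad/s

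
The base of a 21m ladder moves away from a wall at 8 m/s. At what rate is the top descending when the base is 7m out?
2√2 ≈ 2.828 m/s

x² + y² = 21²
2x·dx/dt + 2y·dy/dt = 0
dy/dt = -x/y · dx/dt = -7/(14√2) · 8 = -2√2 m/s
The top is descending at 2√2 ≈ 2.828 m/s.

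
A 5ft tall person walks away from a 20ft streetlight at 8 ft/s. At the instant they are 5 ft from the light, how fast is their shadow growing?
8/3 ft/s

By similar triangles: 20/(x+s) = 5/s
Solving: s = 5x/15
ds/dt = 5/15 · dx/dt = 1/3 · 8 = 8/3 ft/s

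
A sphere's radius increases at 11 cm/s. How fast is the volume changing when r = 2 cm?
176π cm³/s

V = (4/3)πr³
dV/dt = dV/dr · dr/dt = 4πr² · 11
At r = 2: dV/dt = 176π cm³/s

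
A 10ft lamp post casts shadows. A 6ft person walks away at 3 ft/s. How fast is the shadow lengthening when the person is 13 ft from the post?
9/2 ft/s

By similar triangles: 10/(x+s) = 6/s
Solving: s = 6x/4
ds/dt = 6/4 · dx/dt = 3/2 · 3 = 9/2 ft/s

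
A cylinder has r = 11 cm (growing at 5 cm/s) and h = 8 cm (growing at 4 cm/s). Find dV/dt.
1364π cm³/s

V = πr²h
dV/dt = 2πrh·dr/dt + πr²·dh/dt
= 2π(11)(8)(5) + π(11)²(4)
= 1364π cm³/s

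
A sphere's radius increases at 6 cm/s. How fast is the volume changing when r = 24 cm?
13824π cm³/s

V = (4/3)πr³
dV/dt = dV/dr · dr/dt = 4πr² · 6
At r = 24: dV/dt = 13824π cm³/s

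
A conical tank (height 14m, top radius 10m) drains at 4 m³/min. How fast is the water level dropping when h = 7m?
4/(25π) ≈ 0.05093 m/min

r/h = 10/14, so r = (5/7)h
V = (1/3)πr²h = (1/3)π((5/7)h)²h = (25/147)πh³
dV/dh = (25/49)πh²
dh/dt = (dV/dt)/(dV/dh) = -4/((25/49)π·7²) = -4/(25π) m/min
The level is dropping at 4/(25π) ≈ 0.05093 m/min.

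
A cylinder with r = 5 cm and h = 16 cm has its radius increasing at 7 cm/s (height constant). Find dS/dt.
364π cm²/s

S = 2πrh + 2πr² (lateral + bases)
dS/dt = (2πh + 4πr)·dr/dt = (2π·16 + 4π·5)·7
= 364π cm²/s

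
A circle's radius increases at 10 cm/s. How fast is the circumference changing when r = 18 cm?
20π cm/s

C = 2πr
dC/dt = 2π · dr/dt = 2π · 10 = 20π cm/s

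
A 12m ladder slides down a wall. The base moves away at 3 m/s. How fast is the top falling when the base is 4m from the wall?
3√2/4 ≈ 1.061 m/s

x² + y² = 12²
2x·dx/dt + 2y·dy/dt = 0
dy/dt = -x/y · dx/dt = -4/(8√2) · 3 = -3√2/4 m/s
The top is descending at 3√2/4 ≈ 1.061 m/s.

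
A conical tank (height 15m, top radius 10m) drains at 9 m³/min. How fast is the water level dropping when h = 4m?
81/(64π) ≈ 0.4029 m/min

r/h = 10/15, so r = (2/3)h
V = (1/3)πr²h = (1/3)π((2/3)h)²h = (4/27)πh³
dV/dh = (4/9)πh²
dh/dt = (dV/dt)/(dV/dh) = -9/((4/9)π·4²) = -81/(64π) m/min
The level is dropping at 81/(64π) ≈ 0.4029 m/min.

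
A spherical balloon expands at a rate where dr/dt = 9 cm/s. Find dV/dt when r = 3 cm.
324π cm³/s

V = (4/3)πr³
dV/dt = dV/dr · dr/dt = 4πr² · 9
At r = 3: dV/dt = 324π cm³/s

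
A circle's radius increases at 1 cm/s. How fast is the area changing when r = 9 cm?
18π cm²/s

A = πr²
dA/dt = 2πr · dr/dt = 2π(9)(1) = 18π cm²/s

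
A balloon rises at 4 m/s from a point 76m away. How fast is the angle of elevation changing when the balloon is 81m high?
0.024641 rad/s

tan(θ) = y/76
sec²(θ) · dθ/dt = (1/76) · dy/dt
dθ/dt = cos²(θ)/76 · 4 = 76/(76² + 81²) · 4
dθ/dt = 0.024641 rad/s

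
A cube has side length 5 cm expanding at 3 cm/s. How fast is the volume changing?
225 cm³/s

V = s³
dV/dt = 3s² · ds/dt = 3·5²·3 = 225 cm³/s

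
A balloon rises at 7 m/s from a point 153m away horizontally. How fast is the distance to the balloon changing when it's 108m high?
84√433/433 ≈ 4.037 m/s

z² = 153² + y²
z = √(153² + 108²) = 9√433
dz/dt = y/z · dy/dt = 108/(9√433) · 7 = 84√433/433 ≈ 4.037 m/s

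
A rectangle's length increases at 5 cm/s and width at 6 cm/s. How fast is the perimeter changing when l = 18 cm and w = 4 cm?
22 cm/s

P = 2(l + w)
dP/dt = 2(dl/dt + dw/dt) = 2(5 + 6) = 22 cm/s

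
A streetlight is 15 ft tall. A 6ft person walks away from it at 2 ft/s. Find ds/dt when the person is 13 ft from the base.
4/3 ft/s

By similar triangles: 15/(x+s) = 6/s
Solving: s = 6x/9
ds/dt = 6/9 · dx/dt = 2/3 · 2 = 4/3 ft/s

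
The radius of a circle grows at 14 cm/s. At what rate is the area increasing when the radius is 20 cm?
560π cm²/s

A = πr²
dA/dt = 2πr · dr/dt = 2π(20)(14) = 560π cm²/s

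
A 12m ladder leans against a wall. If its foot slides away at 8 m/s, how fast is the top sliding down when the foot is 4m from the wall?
2√2 ≈ 2.828 m/s

x² + y² = 12²
2x·dx/dt + 2y·dy/dt = 0
dy/dt = -x/y · dx/dt = -4/(8√2) · 8 = -2√2 m/s
The top is descending at 2√2 ≈ 2.828 m/s.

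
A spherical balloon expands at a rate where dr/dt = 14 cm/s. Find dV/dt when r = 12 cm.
8064π cm³/s

V = (4/3)πr³
dV/dt = dV/dr · dr/dt = 4πr² · 14
At r = 12: dV/dt = 8064π cm³/s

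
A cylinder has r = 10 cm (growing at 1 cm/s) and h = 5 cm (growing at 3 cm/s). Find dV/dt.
400π cm³/s

V = πr²h
dV/dt = 2πrh·dr/dt + πr²·dh/dt
= 2π(10)(5)(1) + π(10)²(3)
= 400π cm³/s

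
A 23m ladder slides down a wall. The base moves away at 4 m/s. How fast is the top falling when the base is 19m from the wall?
19√42/21 ≈ 5.864 m/s

x² + y² = 23²
2x·dx/dt + 2y·dy/dt = 0
dy/dt = -x/y · dx/dt = -19/(2√42) · 4 = -19√42/21 m/s
The top is descending at 19√42/21 ≈ 5.864 m/s.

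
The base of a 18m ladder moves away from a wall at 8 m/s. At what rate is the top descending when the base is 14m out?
7√2 ≈ 9.899 m/s

x² + y² = 18²
2x·dx/dt + 2y·dy/dt = 0
dy/dt = -x/y · dx/dt = -14/(8√2) · 8 = -7√2 m/s
The top is descending at 7√2 ≈ 9.899 m/s.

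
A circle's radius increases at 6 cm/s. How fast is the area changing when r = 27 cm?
324π cm²/s

A = πr²
dA/dt = 2πr · dr/dt = 2π(27)(6) = 324π cm²/s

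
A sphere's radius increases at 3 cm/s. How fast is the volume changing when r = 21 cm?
5292π cm³/s

V = (4/3)πr³
dV/dt = dV/dr · dr/dt = 4πr² · 3
At r = 21: dV/dt = 5292π cm³/s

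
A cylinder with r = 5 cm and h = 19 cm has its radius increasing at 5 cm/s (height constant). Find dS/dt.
290π cm²/s

S = 2πrh + 2πr² (lateral + bases)
dS/dt = (2πh + 4πr)·dr/dt = (2π·19 + 4π·5)·5
= 290π cm²/s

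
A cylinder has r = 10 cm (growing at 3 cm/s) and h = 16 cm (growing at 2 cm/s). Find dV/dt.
1160π cm³/s

V = πr²h
dV/dt = 2πrh·dr/dt + πr²·dh/dt
= 2π(10)(16)(3) + π(10)²(2)
= 1160π cm³/s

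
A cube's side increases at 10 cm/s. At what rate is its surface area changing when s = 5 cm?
600 cm²/s

A = 6s²
dA/dt = 12s · ds/dt = 12·5·10 = 600 cm²/s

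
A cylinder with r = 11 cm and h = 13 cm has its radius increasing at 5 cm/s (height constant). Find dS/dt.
350π cm²/s

S = 2πrh + 2πr² (lateral + bases)
dS/dt = (2πh + 4πr)·dr/dt = (2π·13 + 4π·11)·5
= 350π cm²/s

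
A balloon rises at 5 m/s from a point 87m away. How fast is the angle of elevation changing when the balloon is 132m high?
0.017405 rad/s

tan(θ) = y/87
sec²(θ) · dθ/dt = (1/87) · dy/dt
dθ/dt = cos²(θ)/87 · 5 = 87/(87² + 132²) · 5
dθ/dt = 0.017405 rad/s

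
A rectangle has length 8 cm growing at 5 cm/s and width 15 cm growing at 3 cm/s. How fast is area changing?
99 cm²/s

A = lw
dA/dt = w·dl/dt + l·dw/dt = 15·5 + 8·3 = 99 cm²/s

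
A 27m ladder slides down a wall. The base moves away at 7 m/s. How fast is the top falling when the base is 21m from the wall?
49√2/8 ≈ 8.662 m/s

x² + y² = 27²
2x·dx/dt + 2y·dy/dt = 0
dy/dt = -x/y · dx/dt = -21/(12√2) · 7 = -49√2/8 m/s
The top is descending at 49√2/8 ≈ 8.662 m/s.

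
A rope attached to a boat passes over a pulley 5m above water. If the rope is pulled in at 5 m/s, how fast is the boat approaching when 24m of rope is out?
120√551/551 ≈ 5.112 m/s

rope² = x² + 5²
x = √(24² - 5²) = √551
dx/dt = (rope/x) · d(rope)/dt = (24/√551) · (-5) = -120√551/551 m/s
The boat approaches at 120√551/551 ≈ 5.112 m/s.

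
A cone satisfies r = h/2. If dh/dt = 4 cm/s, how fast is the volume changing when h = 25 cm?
625π cm³/s

V = (1/3)π(h/2)²h = πh³/12
dV/dt = πh²/4 · 4
At h = 25: dV/dt = 625π cm³/s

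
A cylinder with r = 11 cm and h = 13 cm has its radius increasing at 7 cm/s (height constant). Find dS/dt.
490π cm²/s

S = 2πrh + 2πr² (lateral + bases)
dS/dt = (2πh + 4πr)·dr/dt = (2π·13 + 4π·11)·7
= 490π cm²/s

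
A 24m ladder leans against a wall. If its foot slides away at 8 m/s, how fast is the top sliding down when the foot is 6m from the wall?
8√15/15 ≈ 2.066 m/s

x² + y² = 24²
2x·dx/dt + 2y·dy/dt = 0
dy/dt = -x/y · dx/dt = -6/(6√15) · 8 = -8√15/15 m/s
The top is descending at 8√15/15 ≈ 2.066 m/s.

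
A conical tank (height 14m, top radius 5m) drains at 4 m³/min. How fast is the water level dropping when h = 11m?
784/(3025π) ≈ 0.0825 m/min

r/h = 5/14, so r = (5/14)h
V = (1/3)πr²h = (1/3)π((5/14)h)²h = (25/588)πh³
dV/dh = (25/196)πh²
dh/dt = (dV/dt)/(dV/dh) = -4/((25/196)π·11²) = -784/(3025π) m/min
The level is dropping at 784/(3025π) ≈ 0.0825 m/min.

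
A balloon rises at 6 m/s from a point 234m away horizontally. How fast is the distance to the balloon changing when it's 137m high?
822√2941/14705 ≈ 3.031 m/s

z² = 234² + y²
z = √(234² + 137²) = 5√2941
dz/dt = y/z · dy/dt = 137/(5√2941) · 6 = 822√2941/14705 ≈ 3.031 m/s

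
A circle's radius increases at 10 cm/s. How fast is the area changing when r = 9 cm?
180π cm²/s

A = πr²
dA/dt = 2πr · dr/dt = 2π(9)(10) = 180π cm²/s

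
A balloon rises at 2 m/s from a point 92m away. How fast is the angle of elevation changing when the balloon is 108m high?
0.009141 rad/s

tan(θ) = y/92
sec²(θ) · dθ/dt = (1/92) · dy/dt
dθ/dt = cos²(θ)/92 · 2 = 92/(92² + 108²) · 2
dθ/dt = 0.009141 rad/s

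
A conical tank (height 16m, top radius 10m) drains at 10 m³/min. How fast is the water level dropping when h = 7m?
128/(245π) ≈ 0.1663 m/min

r/h = 10/16, so r = (5/8)h
V = (1/3)πr²h = (1/3)π((5/8)h)²h = (25/192)πh³
dV/dh = (25/64)πh²
dh/dt = (dV/dt)/(dV/dh) = -10/((25/64)π·7²) = -128/(245π) m/min
The level is dropping at 128/(245π) ≈ 0.1663 m/min.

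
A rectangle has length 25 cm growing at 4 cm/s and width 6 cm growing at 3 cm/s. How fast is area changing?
99 cm²/s

A = lw
dA/dt = w·dl/dt + l·dw/dt = 6·4 + 25·3 = 99 cm²/s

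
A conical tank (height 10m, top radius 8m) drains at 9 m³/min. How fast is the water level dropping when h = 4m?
225/(256π) ≈ 0.2798 m/min

r/h = 8/10, so r = (4/5)h
V = (1/3)πr²h = (1/3)π((4/5)h)²h = (16/75)πh³
dV/dh = (16/25)πh²
dh/dt = (dV/dt)/(dV/dh) = -9/((16/25)π·4²) = -225/(256π) m/min
The level is dropping at 225/(256π) ≈ 0.2798 m/min.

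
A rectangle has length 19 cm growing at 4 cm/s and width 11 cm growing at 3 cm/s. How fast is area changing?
101 cm²/s

A = lw
dA/dt = w·dl/dt + l·dw/dt = 11·4 + 19·3 = 101 cm²/s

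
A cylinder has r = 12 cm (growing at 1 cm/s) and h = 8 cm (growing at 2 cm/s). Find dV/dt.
480π cm³/s

V = πr²h
dV/dt = 2πrh·dr/dt + πr²·dh/dt
= 2π(12)(8)(1) + π(12)²(2)
= 480π cm³/s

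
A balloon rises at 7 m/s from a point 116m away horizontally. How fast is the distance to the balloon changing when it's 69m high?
483√18217/18217 ≈ 3.579 m/s

z² = 116² + y²
z = √(116² + 69²) = √18217
dz/dt = y/z · dy/dt = 69/√18217 · 7 = 483√18217/18217 ≈ 3.579 m/s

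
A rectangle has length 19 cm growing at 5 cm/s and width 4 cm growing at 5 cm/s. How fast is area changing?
115 cm²/s

A = lw
dA/dt = w·dl/dt + l·dw/dt = 4·5 + 19·5 = 115 cm²/s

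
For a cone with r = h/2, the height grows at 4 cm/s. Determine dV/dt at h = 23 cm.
529π cm³/s

V = (1/3)π(h/2)²h = πh³/12
dV/dt = πh²/4 · 4
At h = 23: dV/dt = 529π cm³/s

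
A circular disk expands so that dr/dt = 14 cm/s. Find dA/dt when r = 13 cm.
364π cm²/s

A = πr²
dA/dt = 2πr · dr/dt = 2π(13)(14) = 364π cm²/s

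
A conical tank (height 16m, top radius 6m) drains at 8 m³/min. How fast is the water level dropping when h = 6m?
128/(81π) ≈ 0.503 m/min

r/h = 6/16, so r = (3/8)h
V = (1/3)πr²h = (1/3)π((3/8)h)²h = (3/64)πh³
dV/dh = (9/64)πh²
dh/dt = (dV/dt)/(dV/dh) = -8/((9/64)π·6²) = -128/(81π) m/min
The level is dropping at 128/(81π) ≈ 0.503 m/min.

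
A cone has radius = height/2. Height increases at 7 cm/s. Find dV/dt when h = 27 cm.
5103π/4 cm³/s

V = (1/3)π(h/2)²h = πh³/12
dV/dt = πh²/4 · 7
At h = 27: dV/dt = 5103π/4 cm³/s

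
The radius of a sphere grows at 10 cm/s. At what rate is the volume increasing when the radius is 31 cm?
38440π cm³/s

V = (4/3)πr³
dV/dt = dV/dr · dr/dt = 4πr² · 10
At r = 31: dV/dt = 38440π cm³/s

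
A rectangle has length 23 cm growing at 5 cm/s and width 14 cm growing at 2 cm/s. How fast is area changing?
116 cm²/s

A = lw
dA/dt = w·dl/dt + l·dw/dt = 14·5 + 23·2 = 116 cm²/s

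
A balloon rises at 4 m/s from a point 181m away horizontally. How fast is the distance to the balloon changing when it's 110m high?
440√44861/44861 ≈ 2.077 m/s

z² = 181² + y²
z = √(181² + 110²) = √44861
dz/dt = y/z · dy/dt = 110/√44861 · 4 = 440√44861/44861 ≈ 2.077 m/s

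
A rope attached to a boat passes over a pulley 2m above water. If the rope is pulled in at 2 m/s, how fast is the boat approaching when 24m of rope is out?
24√143/143 ≈ 2.007 m/s

rope² = x² + 2²
x = √(24² - 2²) = 2√143
dx/dt = (rope/x) · d(rope)/dt = (24/(2√143)) · (-2) = -24√143/143 m/s
The boat approaches at 24√143/143 ≈ 2.007 m/s.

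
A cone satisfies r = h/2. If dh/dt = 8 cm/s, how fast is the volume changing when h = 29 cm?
1682π cm³/s

V = (1/3)π(h/2)²h = πh³/12
dV/dt = πh²/4 · 8
At h = 29: dV/dt = 1682π cm³/s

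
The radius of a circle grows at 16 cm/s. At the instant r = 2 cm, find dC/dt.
32π cm/s

C = 2πr
dC/dt = 2π · dr/dt = 2π · 16 = 32π cm/s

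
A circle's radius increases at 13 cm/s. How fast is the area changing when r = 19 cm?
494π cm²/s

A = πr²
dA/dt = 2πr · dr/dt = 2π(19)(13) = 494π cm²/s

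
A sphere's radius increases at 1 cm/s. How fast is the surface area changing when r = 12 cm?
96π cm²/s

S = 4πr²
dS/dt = dS/dr · dr/dt = 8πr · 1
At r = 12: dS/dt = 96π cm²/s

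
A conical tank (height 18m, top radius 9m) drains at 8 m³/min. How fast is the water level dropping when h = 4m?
2/π ≈ 0.6366 m/min

r/h = 9/18, so r = (1/2)h
V = (1/3)πr²h = (1/3)π((1/2)h)²h = (1/12)πh³
dV/dh = (1/4)πh²
dh/dt = (dV/dt)/(dV/dh) = -8/((1/4)π·4²) = -2/π m/min
The level is dropping at 2/π ≈ 0.6366 m/min.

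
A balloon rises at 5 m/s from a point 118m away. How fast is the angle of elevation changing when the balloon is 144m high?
0.017023 rad/s

tan(θ) = y/118
sec²(θ) · dθ/dt = (1/118) · dy/dt
dθ/dt = cos²(θ)/118 · 5 = 118/(118² + 144²) · 5
dθ/dt = 0.017023 rad/s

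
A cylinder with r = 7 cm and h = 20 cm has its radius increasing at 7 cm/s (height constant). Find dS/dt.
476π cm²/s

S = 2πrh + 2πr² (lateral + bases)
dS/dt = (2πh + 4πr)·dr/dt = (2π·20 + 4π·7)·7
= 476π cm²/s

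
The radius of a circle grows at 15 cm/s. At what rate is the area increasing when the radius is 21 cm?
630π cm²/s

A = πr²
dA/dt = 2πr · dr/dt = 2π(21)(15) = 630π cm²/s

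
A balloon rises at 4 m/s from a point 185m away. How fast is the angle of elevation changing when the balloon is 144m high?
0.013464 rad/s

tan(θ) = y/185
sec²(θ) · dθ/dt = (1/185) · dy/dt
dθ/dt = cos²(θ)/185 · 4 = 185/(185² + 144²) · 4
dθ/dt = 0.013464 rad/s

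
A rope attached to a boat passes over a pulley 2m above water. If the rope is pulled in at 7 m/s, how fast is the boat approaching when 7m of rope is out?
49√5/15 ≈ 7.304 m/s

rope² = x² + 2²
x = √(7² - 2²) = 3√5
dx/dt = (rope/x) · d(rope)/dt = (7/(3√5)) · (-7) = -49√5/15 m/s
The boat approaches at 49√5/15 ≈ 7.304 m/s.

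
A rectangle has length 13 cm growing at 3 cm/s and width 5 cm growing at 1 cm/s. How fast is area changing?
28 cm²/s

A = lw
dA/dt = w·dl/dt + l·dw/dt = 5·3 + 13·1 = 28 cm²/s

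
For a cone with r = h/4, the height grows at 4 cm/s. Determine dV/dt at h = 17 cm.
289π/4 cm³/s

V = (1/3)π(h/4)²h = πh³/48
dV/dt = πh²/16 · 4
At h = 17: dV/dt = 289π/4 cm³/s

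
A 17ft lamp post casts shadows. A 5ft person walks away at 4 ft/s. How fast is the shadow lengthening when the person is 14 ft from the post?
5/3 ft/s

By similar triangles: 17/(x+s) = 5/s
Solving: s = 5x/12
ds/dt = 5/12 · dx/dt = 5/12 · 4 = 5/3 ft/s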